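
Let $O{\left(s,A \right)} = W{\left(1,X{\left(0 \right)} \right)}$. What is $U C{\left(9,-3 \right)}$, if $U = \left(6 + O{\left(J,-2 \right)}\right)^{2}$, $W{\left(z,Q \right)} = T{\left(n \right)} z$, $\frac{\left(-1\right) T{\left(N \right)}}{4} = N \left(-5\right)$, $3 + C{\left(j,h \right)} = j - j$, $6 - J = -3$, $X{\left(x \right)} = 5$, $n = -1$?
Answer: $-588$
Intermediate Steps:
$J = 9$ ($J = 6 - -3 = 6 + 3 = 9$)
$C{\left(j,h \right)} = -3$ ($C{\left(j,h \right)} = -3 + \left(j - j\right) = -3 + 0 = -3$)
$T{\left(N \right)} = 20 N$ ($T{\left(N \right)} = - 4 N \left(-5\right) = - 4 \left(- 5 N\right) = 20 N$)
$W{\left(z,Q \right)} = - 20 z$ ($W{\left(z,Q \right)} = 20 \left(-1\right) z = - 20 z$)
$O{\left(s,A \right)} = -20$ ($O{\left(s,A \right)} = \left(-20\right) 1 = -20$)
$U = 196$ ($U = \left(6 - 20\right)^{2} = \left(-14\right)^{2} = 196$)
$U C{\left(9,-3 \right)} = 196 \left(-3\right) = -588$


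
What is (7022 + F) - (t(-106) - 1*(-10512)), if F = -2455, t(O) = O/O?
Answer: -5946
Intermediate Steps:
t(O) = 1
(7022 + F) - (t(-106) - 1*(-10512)) = (7022 - 2455) - (1 - 1*(-10512)) = 4567 - (1 + 10512) = 4567 - 1*10513 = 4567 - 10513 = -5946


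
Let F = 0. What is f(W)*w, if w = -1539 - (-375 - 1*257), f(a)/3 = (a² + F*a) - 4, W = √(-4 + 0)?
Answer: 21768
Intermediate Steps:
W = 2*I (W = √(-4) = 2*I ≈ 2.0*I)
f(a) = -12 + 3*a² (f(a) = 3*((a² + 0*a) - 4) = 3*((a² + 0) - 4) = 3*(a² - 4) = 3*(-4 + a²) = -12 + 3*a²)
w = -907 (w = -1539 - (-375 - 257) = -1539 - 1*(-632) = -1539 + 632 = -907)
f(W)*w = (-12 + 3*(2*I)²)*(-907) = (-12 + 3*(-4))*(-907) = (-12 - 12)*(-907) = -24*(-907) = 21768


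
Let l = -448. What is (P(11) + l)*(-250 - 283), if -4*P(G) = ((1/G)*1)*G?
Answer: 955669/4 ≈ 2.3892e+5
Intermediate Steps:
P(G) = -¼ (P(G) = -(1/G)*1*G/4 = -1/G*G/4 = -G/(4*G) = -¼*1 = -¼)
(P(11) + l)*(-250 - 283) = (-¼ - 448)*(-250 - 283) = -1793/4*(-533) = 955669/4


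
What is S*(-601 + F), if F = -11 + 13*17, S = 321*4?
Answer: -502044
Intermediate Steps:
S = 1284
F = 210 (F = -11 + 221 = 210)
S*(-601 + F) = 1284*(-601 + 210) = 1284*(-391) = -502044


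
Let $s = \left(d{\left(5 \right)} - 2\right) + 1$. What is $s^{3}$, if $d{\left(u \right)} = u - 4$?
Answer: $0$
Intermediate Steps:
$d{\left(u \right)} = -4 + u$
$s = 0$ ($s = \left(\left(-4 + 5\right) - 2\right) + 1 = \left(1 - 2\right) + 1 = -1 + 1 = 0$)
$s^{3} = 0^{3} = 0$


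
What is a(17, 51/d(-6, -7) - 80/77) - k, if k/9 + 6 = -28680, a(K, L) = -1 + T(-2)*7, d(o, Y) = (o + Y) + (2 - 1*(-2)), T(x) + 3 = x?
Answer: 258138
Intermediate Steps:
T(x) = -3 + x
d(o, Y) = 4 + Y + o (d(o, Y) = (Y + o) + (2 + 2) = (Y + o) + 4 = 4 + Y + o)
a(K, L) = -36 (a(K, L) = -1 + (-3 - 2)*7 = -1 - 5*7 = -1 - 35 = -36)
k = -258174 (k = -54 + 9*(-28680) = -54 - 258120 = -258174)
a(17, 51/d(-6, -7) - 80/77) - k = -36 - 1*(-258174) = -36 + 258174 = 258138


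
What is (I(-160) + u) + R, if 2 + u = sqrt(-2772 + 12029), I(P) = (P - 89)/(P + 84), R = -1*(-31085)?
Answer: 2362557/76 + sqrt(9257) ≈ 31183.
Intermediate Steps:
R = 31085
I(P) = (-89 + P)/(84 + P)
u = -2 + sqrt(9257) (u = -2 + sqrt(-2772 + 12029) = -2 + sqrt(9257) ≈ 94.213)
(I(-160) + u) + R = ((-89 - 160)/(84 - 160) + (-2 + sqrt(9257))) + 31085 = (-249/(-76) + (-2 + sqrt(9257))) + 31085 = (-1/76*(-249) + (-2 + sqrt(9257))) + 31085 = (249/76 + (-2 + sqrt(9257))) + 31085 = (97/76 + sqrt(9257)) + 31085 = 2362557/76 + sqrt(9257)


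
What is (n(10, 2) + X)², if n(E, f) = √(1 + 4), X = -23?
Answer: (23 - √5)² ≈ 431.14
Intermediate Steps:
n(E, f) = √5
(n(10, 2) + X)² = (√5 - 23)² = (-23 + √5)²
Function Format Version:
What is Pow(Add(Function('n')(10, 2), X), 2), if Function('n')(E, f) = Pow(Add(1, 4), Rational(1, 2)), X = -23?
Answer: Pow(Add(23, Mul(-1, Pow(5, Rational(1, 2)))), 2) ≈ 431.14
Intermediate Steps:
Function('n')(E, f) = Pow(5, Rational(1, 2))
Pow(Add(Function('n')(10, 2), X), 2) = Pow(Add(Pow(5, Rational(1, 2)), -23), 2) = Pow(Add(-23, Pow(5, Rational(1, 2))), 2)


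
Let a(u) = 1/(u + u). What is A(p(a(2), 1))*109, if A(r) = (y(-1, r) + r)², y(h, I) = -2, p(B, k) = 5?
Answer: 981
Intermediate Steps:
a(u) = 1/(2*u)
A(r) = (-2 + r)²
A(p(a(2), 1))*109 = (-2 + 5)²*109 = 3²*109 = 9*109 = 981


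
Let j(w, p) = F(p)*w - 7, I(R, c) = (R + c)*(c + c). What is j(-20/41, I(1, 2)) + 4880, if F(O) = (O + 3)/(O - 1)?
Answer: 2197423/451 ≈ 4872.3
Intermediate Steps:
F(O) = (3 + O)/(-1 + O)
I(R, c) = 2*c*(R + c) (I(R, c) = (R + c)*(2*c) = 2*c*(R + c))
j(w, p) = -7 + w*(3 + p)/(-1 + p) (j(w, p) = ((3 + p)/(-1 + p))*w - 7 = w*(3 + p)/(-1 + p) - 7 = -7 + w*(3 + p)/(-1 + p))
j(-20/41, I(1, 2)) + 4880 = (7 - 14*2*(1 + 2) + (-20/41)*(3 + 2*2*(1 + 2)))/(-1 + 2*2*(1 + 2)) + 4880 = (7 - 14*2*3 + (-20*1/41)*(3 + 2*2*3))/(-1 + 2*2*3) + 4880 = (7 - 7*12 - 20*(3 + 12)/41)/(-1 + 12) + 4880 = (7 - 84 - 20/41*15)/11 + 4880 = (7 - 84 - 300/41)/11 + 4880 = (1/11)*(-3457/41) + 4880 = -3457/451 + 4880 = 2197423/451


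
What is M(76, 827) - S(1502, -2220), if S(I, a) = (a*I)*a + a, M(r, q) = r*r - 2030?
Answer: -7402450834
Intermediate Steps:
M(r, q) = -2030 + r² (M(r, q) = r² - 2030 = -2030 + r²)
S(I, a) = a + I*a² (S(I, a) = (I*a)*a + a = I*a² + a = a + I*a²)
M(76, 827) - S(1502, -2220) = (-2030 + 76²) - (-2220)*(1 + 1502*(-2220)) = (-2030 + 5776) - (-2220)*(1 - 3334440) = 3746 - (-2220)*(-3334439) = 3746 - 1*7402454580 = 3746 - 7402454580 = -7402450834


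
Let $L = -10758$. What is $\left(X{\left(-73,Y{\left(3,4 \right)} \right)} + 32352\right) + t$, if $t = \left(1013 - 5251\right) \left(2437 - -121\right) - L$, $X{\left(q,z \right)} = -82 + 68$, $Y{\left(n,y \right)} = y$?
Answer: $-10797708$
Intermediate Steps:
$X{\left(q,z \right)} = -14$
$t = -10830046$ ($t = \left(1013 - 5251\right) \left(2437 - -121\right) - -10758 = - 4238 \left(2437 + 121\right) + 10758 = \left(-4238\right) 2558 + 10758 = -10840804 + 10758 = -10830046$)
$\left(X{\left(-73,Y{\left(3,4 \right)} \right)} + 32352\right) + t = \left(-14 + 32352\right) - 10830046 = 32338 - 10830046 = -10797708$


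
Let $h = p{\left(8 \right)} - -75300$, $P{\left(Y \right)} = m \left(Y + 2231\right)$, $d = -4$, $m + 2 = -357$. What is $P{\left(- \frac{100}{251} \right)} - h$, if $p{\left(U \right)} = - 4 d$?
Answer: $- \frac{219901595}{251} \approx -8.761 \cdot 10^{5}$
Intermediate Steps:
$m = -359$ ($m = -2 - 357 = -359$)
$P{\left(Y \right)} = -800929 - 359 Y$ ($P{\left(Y \right)} = - 359 \left(Y + 2231\right) = - 359 \left(2231 + Y\right) = -800929 - 359 Y$)
$p{\left(U \right)} = 16$ ($p{\left(U \right)} = \left(-4\right) \left(-4\right) = 16$)
$h = 75316$ ($h = 16 - -75300 = 16 + 75300 = 75316$)
$P{\left(- \frac{100}{251} \right)} - h = \left(-800929 - 359 \left(- \frac{100}{251}\right)\right) - 75316 = \left(-800929 - 359 \left(\left(-100\right) \frac{1}{251}\right)\right) - 75316 = \left(-800929 - - \frac{35900}{251}\right) - 75316 = \left(-800929 + \frac{35900}{251}\right) - 75316 = - \frac{200997279}{251} - 75316 = - \frac{219901595}{251}$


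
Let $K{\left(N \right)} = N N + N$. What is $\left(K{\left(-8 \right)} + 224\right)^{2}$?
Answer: $78400$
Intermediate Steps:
$K{\left(N \right)} = N + N^{2}$ ($K{\left(N \right)} = N^{2} + N = N + N^{2}$)
$\left(K{\left(-8 \right)} + 224\right)^{2} = \left(- 8 \left(1 - 8\right) + 224\right)^{2} = \left(\left(-8\right) \left(-7\right) + 224\right)^{2} = \left(56 + 224\right)^{2} = 280^{2} = 78400$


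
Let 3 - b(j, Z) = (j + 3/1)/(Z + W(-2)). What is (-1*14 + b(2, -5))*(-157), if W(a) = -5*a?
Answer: 1884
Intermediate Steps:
b(j, Z) = 3 - (3 + j)/(10 + Z) (b(j, Z) = 3 - (j + 3/1)/(Z - 5*(-2)) = 3 - (j + 3*1)/(Z + 10) = 3 - (j + 3)/(10 + Z) = 3 - (3 + j)/(10 + Z))
(-1*14 + b(2, -5))*(-157) = (-1*14 + (27 - 1*2 + 3*(-5))/(10 - 5))*(-157) = (-14 + (27 - 2 - 15)/5)*(-157) = (-14 + (⅕)*10)*(-157) = (-14 + 2)*(-157) = -12*(-157) = 1884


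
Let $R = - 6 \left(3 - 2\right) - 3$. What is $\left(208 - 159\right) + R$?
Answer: $40$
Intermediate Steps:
$R = -9$ ($R = - 6 \left(3 - 2\right) - 3 = \left(-6\right) 1 - 3 = -6 - 3 = -9$)
$\left(208 - 159\right) + R = \left(208 - 159\right) - 9 = 49 - 9 = 40$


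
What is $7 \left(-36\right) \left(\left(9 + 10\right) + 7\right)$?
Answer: $-6552$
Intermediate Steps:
$7 \left(-36\right) \left(\left(9 + 10\right) + 7\right) = - 252 \left(19 + 7\right) = \left(-252\right) 26 = -6552$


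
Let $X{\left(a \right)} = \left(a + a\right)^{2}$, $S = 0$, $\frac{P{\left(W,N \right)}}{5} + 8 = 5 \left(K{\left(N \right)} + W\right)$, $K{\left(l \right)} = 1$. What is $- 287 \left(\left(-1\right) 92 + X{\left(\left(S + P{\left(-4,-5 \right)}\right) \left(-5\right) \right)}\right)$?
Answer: $-379531096$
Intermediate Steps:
$P{\left(W,N \right)} = -15 + 25 W$ ($P{\left(W,N \right)} = -40 + 5 \cdot 5 \left(1 + W\right) = -40 + 5 \left(5 + 5 W\right) = -40 + \left(25 + 25 W\right) = -15 + 25 W$)
$X{\left(a \right)} = 4 a^{2}$ ($X{\left(a \right)} = \left(2 a\right)^{2} = 4 a^{2}$)
$- 287 \left(\left(-1\right) 92 + X{\left(\left(S + P{\left(-4,-5 \right)}\right) \left(-5\right) \right)}\right) = - 287 \left(\left(-1\right) 92 + 4 \left(\left(0 + \left(-15 + 25 \left(-4\right)\right)\right) \left(-5\right)\right)^{2}\right) = - 287 \left(-92 + 4 \left(\left(0 - 115\right) \left(-5\right)\right)^{2}\right) = - 287 \left(-92 + 4 \left(\left(-115\right) \left(-5\right)\right)^{2}\right) = - 287 \left(-92 + 4 \cdot 575^{2}\right) = - 287 \left(-92 + 4 \cdot 330625\right) = - 287 \left(-92 + 1322500\right) = \left(-287\right) 1322408 = -379531096$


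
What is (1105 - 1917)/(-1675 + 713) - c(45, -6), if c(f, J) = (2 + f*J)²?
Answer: -34546938/481 ≈ -71823.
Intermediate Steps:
c(f, J) = (2 + J*f)²
(1105 - 1917)/(-1675 + 713) - c(45, -6) = (1105 - 1917)/(-1675 + 713) - (2 - 6*45)² = -812/(-962) - (2 - 270)² = -812*(-1/962) - 1*(-268)² = 406/481 - 1*71824 = 406/481 - 71824 = -34546938/481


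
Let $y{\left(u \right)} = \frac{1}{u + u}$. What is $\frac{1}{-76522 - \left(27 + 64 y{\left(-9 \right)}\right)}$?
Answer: $- \frac{9}{688909} \approx -1.3064 \cdot 10^{-5}$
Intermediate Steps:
$y{\left(u \right)} = \frac{1}{2 u}$
$\frac{1}{-76522 - \left(27 + 64 y{\left(-9 \right)}\right)} = \frac{1}{-76522 + \left(\left(3 - 30\right) - 64 \frac{1}{2 \left(-9\right)}\right)} = \frac{1}{-76522 + \left(\left(3 - 30\right) - 64 \cdot \frac{1}{2} \left(- \frac{1}{9}\right)\right)} = \frac{1}{-76522 - \frac{211}{9}} = \frac{1}{- \frac{688909}{9}} = - \frac{9}{688909}$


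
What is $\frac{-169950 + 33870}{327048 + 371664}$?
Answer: $- \frac{810}{4159} \approx -0.19476$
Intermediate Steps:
$\frac{-169950 + 33870}{327048 + 371664} = - \frac{136080}{698712} = \left(-136080\right) \frac{1}{698712} = - \frac{810}{4159}$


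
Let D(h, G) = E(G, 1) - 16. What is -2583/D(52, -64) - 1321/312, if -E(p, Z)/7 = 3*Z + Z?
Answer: 186943/3432 ≈ 54.471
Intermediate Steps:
E(p, Z) = -28*Z (E(p, Z) = -7*(3*Z + Z) = -28*Z)
D(h, G) = -44 (D(h, G) = -28*1 - 16 = -28 - 16 = -44)
-2583/D(52, -64) - 1321/312 = -2583/(-44) - 1321/312 = -2583*(-1/44) - 1321*1/312 = 2583/44 - 1321/312 = 186943/3432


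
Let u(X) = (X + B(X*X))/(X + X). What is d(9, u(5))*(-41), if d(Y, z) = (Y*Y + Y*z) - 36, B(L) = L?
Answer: -2952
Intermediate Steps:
u(X) = (X + X²)/(2*X) (u(X) = (X + X*X)/(X + X) = (X + X²)/((2*X)) = (X + X²)*(1/(2*X)) = (X + X²)/(2*X))
d(Y, z) = -36 + Y² + Y*z (d(Y, z) = (Y² + Y*z) - 36 = -36 + Y² + Y*z)
d(9, u(5))*(-41) = (-36 + 9² + 9*(½ + (½)*5))*(-41) = (-36 + 81 + 9*(½ + 5/2))*(-41) = (-36 + 81 + 9*3)*(-41) = (-36 + 81 + 27)*(-41) = 72*(-41) = -2952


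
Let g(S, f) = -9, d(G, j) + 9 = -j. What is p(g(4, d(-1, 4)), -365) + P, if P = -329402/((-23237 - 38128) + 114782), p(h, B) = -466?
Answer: -25221724/53417 ≈ -472.17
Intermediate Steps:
d(G, j) = -9 - j
P = -329402/53417 (P = -329402/(-61365 + 114782) = -329402/53417 ≈ -6.1666)
p(g(4, d(-1, 4)), -365) + P = -466 - 329402/53417 = -25221724/53417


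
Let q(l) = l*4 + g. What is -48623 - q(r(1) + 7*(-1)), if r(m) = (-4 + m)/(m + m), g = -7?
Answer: -48582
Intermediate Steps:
r(m) = (-4 + m)/(2*m) (r(m) = (-4 + m)/((2*m)) = (-4 + m)*(1/(2*m)) = (-4 + m)/(2*m))
q(l) = -7 + 4*l (q(l) = l*4 - 7 = 4*l - 7 = -7 + 4*l)
-48623 - q(r(1) + 7*(-1)) = -48623 - (-7 + 4*((½)*(-4 + 1)/1 + 7*(-1))) = -48623 - (-7 + 4*((½)*1*(-3) - 7)) = -48623 - (-7 + 4*(-3/2 - 7)) = -48623 - (-7 + 4*(-17/2)) = -48623 - (-7 - 34) = -48623 - 1*(-41) = -48623 + 41 = -48582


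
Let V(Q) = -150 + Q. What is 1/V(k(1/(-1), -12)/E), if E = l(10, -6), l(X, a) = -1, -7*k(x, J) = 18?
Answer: -7/1032 ≈ -0.0067829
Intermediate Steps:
k(x, J) = -18/7 (k(x, J) = -⅐*18 = -18/7)
E = -1
1/V(k(1/(-1), -12)/E) = 1/(-150 - 18/7/(-1)) = 1/(-150 - 18/7*(-1)) = 1/(-150 + 18/7) = 1/(-1032/7) = -7/1032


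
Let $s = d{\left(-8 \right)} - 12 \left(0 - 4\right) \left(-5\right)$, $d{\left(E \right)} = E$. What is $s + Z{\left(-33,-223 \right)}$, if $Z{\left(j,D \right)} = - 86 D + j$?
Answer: $18897$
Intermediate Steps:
$Z{\left(j,D \right)} = j - 86 D$
$s = -248$ ($s = -8 - 12 \left(0 - 4\right) \left(-5\right) = -8 - 12 \left(\left(-4\right) \left(-5\right)\right) = -8 - 240 = -248$)
$s + Z{\left(-33,-223 \right)} = -248 - -19145 = -248 + \left(-33 + 19178\right) = -248 + 19145 = 18897$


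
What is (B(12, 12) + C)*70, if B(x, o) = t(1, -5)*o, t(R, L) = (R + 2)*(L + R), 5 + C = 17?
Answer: -9240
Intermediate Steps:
C = 12 (C = -5 + 17 = 12)
t(R, L) = (2 + R)*(L + R)
B(x, o) = -12*o (B(x, o) = (1² + 2*(-5) + 2*1 - 5*1)*o = (1 - 10 + 2 - 5)*o = -12*o)
(B(12, 12) + C)*70 = (-12*12 + 12)*70 = (-144 + 12)*70 = -132*70 = -9240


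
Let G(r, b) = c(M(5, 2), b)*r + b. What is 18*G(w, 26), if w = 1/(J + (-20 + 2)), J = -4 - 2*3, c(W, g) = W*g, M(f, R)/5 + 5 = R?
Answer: 5031/7 ≈ 718.71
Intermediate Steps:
M(f, R) = -25 + 5*R
J = -10 (J = -4 - 6 = -10)
w = -1/28 (w = 1/(-10 + (-20 + 2)) = 1/(-10 - 18) = 1/(-28) = -1/28 ≈ -0.035714)
G(r, b) = b - 15*b*r (G(r, b) = ((-25 + 5*2)*b)*r + b = ((-25 + 10)*b)*r + b = (-15*b)*r + b = -15*b*r + b = b - 15*b*r)
18*G(w, 26) = 18*(26*(1 - 15*(-1/28))) = 18*(26*(1 + 15/28)) = 18*(26*(43/28)) = 18*(559/14) = 5031/7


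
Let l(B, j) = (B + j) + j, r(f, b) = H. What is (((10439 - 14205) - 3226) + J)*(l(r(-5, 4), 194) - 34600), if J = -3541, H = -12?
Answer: 360481392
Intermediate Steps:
r(f, b) = -12
l(B, j) = B + 2*j
(((10439 - 14205) - 3226) + J)*(l(r(-5, 4), 194) - 34600) = (((10439 - 14205) - 3226) - 3541)*((-12 + 2*194) - 34600) = ((-3766 - 3226) - 3541)*((-12 + 388) - 34600) = (-6992 - 3541)*(376 - 34600) = -10533*(-34224) = 360481392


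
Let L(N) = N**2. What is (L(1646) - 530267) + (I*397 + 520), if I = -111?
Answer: 2135502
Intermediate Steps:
(L(1646) - 530267) + (I*397 + 520) = (1646**2 - 530267) + (-111*397 + 520) = (2709316 - 530267) + (-44067 + 520) = 2179049 - 43547 = 2135502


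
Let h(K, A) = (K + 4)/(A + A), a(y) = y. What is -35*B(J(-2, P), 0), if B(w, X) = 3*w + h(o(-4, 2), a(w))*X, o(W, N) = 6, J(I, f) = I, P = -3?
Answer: 210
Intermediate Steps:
h(K, A) = (4 + K)/(2*A) (h(K, A) = (4 + K)/((2*A)) = (4 + K)*(1/(2*A)) = (4 + K)/(2*A))
B(w, X) = 3*w + 5*X/w (B(w, X) = 3*w + ((4 + 6)/(2*w))*X = 3*w + ((1/2)*10/w)*X = 3*w + (5/w)*X = 3*w + 5*X/w)
-35*B(J(-2, P), 0) = -35*(3*(-2) + 5*0/(-2)) = -35*(-6 + 5*0*(-1/2)) = -35*(-6 + 0) = -35*(-6) = 210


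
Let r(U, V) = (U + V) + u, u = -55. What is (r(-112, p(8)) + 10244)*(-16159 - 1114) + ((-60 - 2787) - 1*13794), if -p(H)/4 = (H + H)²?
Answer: -156389110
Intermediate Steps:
p(H) = -16*H² (p(H) = -4*(H + H)² = -4*4*H² = -16*H²)
r(U, V) = -55 + U + V (r(U, V) = (U + V) - 55 = -55 + U + V)
(r(-112, p(8)) + 10244)*(-16159 - 1114) + ((-60 - 2787) - 1*13794) = ((-55 - 112 - 16*8²) + 10244)*(-16159 - 1114) + ((-60 - 2787) - 1*13794) = ((-55 - 112 - 16*64) + 10244)*(-17273) + (-2847 - 13794) = ((-55 - 112 - 1024) + 10244)*(-17273) - 16641 = (-1191 + 10244)*(-17273) - 16641 = 9053*(-17273) - 16641 = -156372469 - 16641 = -156389110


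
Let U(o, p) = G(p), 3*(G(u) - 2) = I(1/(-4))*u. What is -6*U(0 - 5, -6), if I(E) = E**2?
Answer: -45/4 ≈ -11.250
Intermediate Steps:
G(u) = 2 + u/48 (G(u) = 2 + ((1/(-4))**2*u)/3 = 2 + ((-1/4)**2*u)/3 = 2 + (u/16)/3 = 2 + u/48)
U(o, p) = 2 + p/48
-6*U(0 - 5, -6) = -6*(2 + (1/48)*(-6)) = -6*(2 - 1/8) = -6*15/8 = -45/4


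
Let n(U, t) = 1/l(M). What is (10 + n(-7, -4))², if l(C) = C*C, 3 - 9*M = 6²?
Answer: 1485961/14641 ≈ 101.49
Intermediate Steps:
M = -11/3 (M = ⅓ - ⅑*6² = ⅓ - ⅑*36 = ⅓ - 4 = -11/3 ≈ -3.6667)
l(C) = C²
n(U, t) = 9/121 (n(U, t) = 1/((-11/3)²) = 1/(121/9) = 9/121)
(10 + n(-7, -4))² = (10 + 9/121)² = (1219/121)² = 1485961/14641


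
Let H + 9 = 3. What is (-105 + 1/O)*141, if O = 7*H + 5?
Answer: -547926/37 ≈ -14809.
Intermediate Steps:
H = -6 (H = -9 + 3 = -6)
O = -37 (O = 7*(-6) + 5 = -42 + 5 = -37)
(-105 + 1/O)*141 = (-105 + 1/(-37))*141 = (-105 - 1/37)*141 = -3886/37*141 = -547926/37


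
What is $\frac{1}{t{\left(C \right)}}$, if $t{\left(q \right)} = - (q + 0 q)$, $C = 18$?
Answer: $- \frac{1}{18} \approx -0.055556$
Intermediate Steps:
$t{\left(q \right)} = - q$ ($t{\left(q \right)} = - (q + 0) = - q$)
$\frac{1}{t{\left(C \right)}} = \frac{1}{\left(-1\right) 18} = \frac{1}{-18} = - \frac{1}{18}$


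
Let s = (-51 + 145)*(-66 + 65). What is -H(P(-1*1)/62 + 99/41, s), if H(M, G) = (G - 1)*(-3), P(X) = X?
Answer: -285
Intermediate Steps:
s = -94 (s = 94*(-1) = -94)
H(M, G) = 3 - 3*G (H(M, G) = (-1 + G)*(-3) = 3 - 3*G)
-H(P(-1*1)/62 + 99/41, s) = -(3 - 3*(-94)) = -(3 + 282) = -1*285 = -285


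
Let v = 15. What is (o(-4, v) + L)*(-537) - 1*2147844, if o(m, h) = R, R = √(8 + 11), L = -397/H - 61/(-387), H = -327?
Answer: -30211191782/14061 - 537*√19 ≈ -2.1509e+6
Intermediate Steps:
L = 57862/42183 (L = -397/(-327) - 61/(-387) = -397*(-1/327) - 61*(-1/387) = 397/327 + 61/387 = 57862/42183 ≈ 1.3717)
R = √19 ≈ 4.3589
o(m, h) = √19
(o(-4, v) + L)*(-537) - 1*2147844 = (√19 + 57862/42183)*(-537) - 1*2147844 = (57862/42183 + √19)*(-537) - 2147844 = (-10357298/14061 - 537*√19) - 2147844 = -30211191782/14061 - 537*√19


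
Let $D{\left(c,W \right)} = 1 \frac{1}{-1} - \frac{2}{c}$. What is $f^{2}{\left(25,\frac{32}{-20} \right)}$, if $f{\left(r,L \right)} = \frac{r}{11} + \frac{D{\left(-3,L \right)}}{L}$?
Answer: $\frac{429025}{69696} \approx 6.1557$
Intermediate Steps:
$D{\left(c,W \right)} = -1 - \frac{2}{c}$ ($D{\left(c,W \right)} = 1 \left(-1\right) - \frac{2}{c} = -1 - \frac{2}{c}$)
$f{\left(r,L \right)} = - \frac{1}{3 L} + \frac{r}{11}$ ($f{\left(r,L \right)} = \frac{r}{11} + \frac{\frac{1}{-3} \left(-2 - -3\right)}{L} = r \frac{1}{11} + \frac{\left(- \frac{1}{3}\right) \left(-2 + 3\right)}{L} = \frac{r}{11} + \frac{\left(- \frac{1}{3}\right) 1}{L} = \frac{r}{11} - \frac{1}{3 L} = - \frac{1}{3 L} + \frac{r}{11}$)
$f^{2}{\left(25,\frac{32}{-20} \right)} = \left(- \frac{1}{3 \frac{32}{-20}} + \frac{1}{11} \cdot 25\right)^{2} = \left(- \frac{1}{3 \cdot 32 \left(- \frac{1}{20}\right)} + \frac{25}{11}\right)^{2} = \left(- \frac{1}{3 \left(- \frac{8}{5}\right)} + \frac{25}{11}\right)^{2} = \left(\left(- \frac{1}{3}\right) \left(- \frac{5}{8}\right) + \frac{25}{11}\right)^{2} = \left(\frac{5}{24} + \frac{25}{11}\right)^{2} = \left(\frac{655}{264}\right)^{2} = \frac{429025}{69696}$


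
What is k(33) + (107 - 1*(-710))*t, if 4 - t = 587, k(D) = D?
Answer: -476278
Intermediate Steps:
t = -583 (t = 4 - 1*587 = 4 - 587 = -583)
k(33) + (107 - 1*(-710))*t = 33 + (107 - 1*(-710))*(-583) = 33 + (107 + 710)*(-583) = 33 + 817*(-583) = 33 - 476311 = -476278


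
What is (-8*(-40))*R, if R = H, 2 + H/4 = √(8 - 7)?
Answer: -1280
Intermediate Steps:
H = -4 (H = -8 + 4*√(8 - 7) = -8 + 4*√1 = -8 + 4*1 = -8 + 4 = -4)
R = -4
(-8*(-40))*R = -8*(-40)*(-4) = 320*(-4) = -1280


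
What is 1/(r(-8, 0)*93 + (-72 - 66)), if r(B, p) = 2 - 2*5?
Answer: -1/882 ≈ -0.0011338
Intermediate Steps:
r(B, p) = -8 (r(B, p) = 2 - 10 = -8)
1/(r(-8, 0)*93 + (-72 - 66)) = 1/(-8*93 + (-72 - 66)) = 1/(-744 - 138) = 1/(-882) = -1/882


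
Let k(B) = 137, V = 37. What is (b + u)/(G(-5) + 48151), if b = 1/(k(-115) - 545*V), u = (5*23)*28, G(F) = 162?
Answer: 64490159/967612764 ≈ 0.066649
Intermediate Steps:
u = 3220 (u = 115*28 = 3220)
b = -1/20028 (b = 1/(137 - 545*37) = 1/(137 - 20165) = 1/(-20028) = -1/20028 ≈ -4.9930e-5)
(b + u)/(G(-5) + 48151) = (-1/20028 + 3220)/(162 + 48151) = (64490159/20028)/48313 = (64490159/20028)*(1/48313) = 64490159/967612764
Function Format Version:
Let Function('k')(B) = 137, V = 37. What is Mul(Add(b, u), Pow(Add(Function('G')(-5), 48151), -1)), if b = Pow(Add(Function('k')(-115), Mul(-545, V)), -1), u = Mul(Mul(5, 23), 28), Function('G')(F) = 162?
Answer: Rational(64490159, 967612764) ≈ 0.066649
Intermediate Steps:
u = 3220 (u = Mul(115, 28) = 3220)
b = Rational(-1, 20028) (b = Pow(Add(137, Mul(-545, 37)), -1) = Pow(Add(137, -20165), -1) = Pow(-20028, -1) = Rational(-1, 20028) ≈ -4.9930e-5)
Mul(Add(b, u), Pow(Add(Function('G')(-5), 48151), -1)) = Mul(Add(Rational(-1, 20028), 3220), Pow(Add(162, 48151), -1)) = Mul(Rational(64490159, 20028), Pow(48313, -1)) = Mul(Rational(64490159, 20028), Rational(1, 48313)) = Rational(64490159, 967612764)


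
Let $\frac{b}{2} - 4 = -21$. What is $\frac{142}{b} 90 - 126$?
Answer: $- \frac{8532}{17} \approx -501.88$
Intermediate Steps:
$b = -34$ ($b = 8 + 2 \left(-21\right) = 8 - 42 = -34$)
$\frac{142}{b} 90 - 126 = \frac{142}{-34} \cdot 90 - 126 = 142 \left(- \frac{1}{34}\right) 90 - 126 = \left(- \frac{71}{17}\right) 90 - 126 = - \frac{6390}{17} - 126 = - \frac{8532}{17}$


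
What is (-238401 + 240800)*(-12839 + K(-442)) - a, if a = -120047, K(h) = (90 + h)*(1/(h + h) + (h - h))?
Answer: -6780226682/221 ≈ -3.0680e+7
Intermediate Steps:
K(h) = (90 + h)/(2*h) (K(h) = (90 + h)*(1/(2*h) + 0) = (90 + h)*(1/(2*h)) = (90 + h)/(2*h))
(-238401 + 240800)*(-12839 + K(-442)) - a = (-238401 + 240800)*(-12839 + (1/2)*(90 - 442)/(-442)) - 1*(-120047) = 2399*(-12839 + (1/2)*(-1/442)*(-352)) + 120047 = 2399*(-12839 + 88/221) + 120047 = 2399*(-2837331/221) + 120047 = -6806757069/221 + 120047 = -6780226682/221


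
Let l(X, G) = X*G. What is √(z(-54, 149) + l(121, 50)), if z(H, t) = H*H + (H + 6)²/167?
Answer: √250437542/167 ≈ 94.762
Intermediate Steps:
l(X, G) = G*X
z(H, t) = H² + (6 + H)²/167 (z(H, t) = H² + (6 + H)²*(1/167) = H² + (6 + H)²/167)
√(z(-54, 149) + l(121, 50)) = √(((-54)² + (6 - 54)²/167) + 50*121) = √((2916 + (1/167)*(-48)²) + 6050) = √((2916 + (1/167)*2304) + 6050) = √((2916 + 2304/167) + 6050) = √(489276/167 + 6050) = √(1499626/167) = √250437542/167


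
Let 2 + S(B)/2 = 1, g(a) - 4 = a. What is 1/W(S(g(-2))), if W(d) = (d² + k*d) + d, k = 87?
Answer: -1/172 ≈ -0.0058140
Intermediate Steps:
g(a) = 4 + a
S(B) = -2 (S(B) = -4 + 2*1 = -4 + 2 = -2)
W(d) = d² + 88*d (W(d) = (d² + 87*d) + d = d² + 88*d)
1/W(S(g(-2))) = 1/(-2*(88 - 2)) = 1/(-2*86) = 1/(-172) = -1/172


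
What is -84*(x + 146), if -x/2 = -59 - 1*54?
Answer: -31248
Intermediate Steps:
x = 226 (x = -2*(-59 - 1*54) = -2*(-59 - 54) = -2*(-113) = 226)
-84*(x + 146) = -84*(226 + 146) = -84*372 = -31248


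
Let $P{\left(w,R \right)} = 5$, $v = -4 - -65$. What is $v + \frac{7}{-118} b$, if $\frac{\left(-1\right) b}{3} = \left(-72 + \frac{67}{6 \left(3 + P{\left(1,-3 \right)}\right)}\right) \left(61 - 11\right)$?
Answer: $- \frac{535491}{944} \approx -567.26$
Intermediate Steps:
$v = 61$ ($v = -4 + 65 = 61$)
$b = \frac{84725}{8}$ ($b = - 3 \left(-72 + \frac{67}{6 \left(3 + 5\right)}\right) \left(61 - 11\right) = - 3 \left(-72 + \frac{67}{6 \cdot 8}\right) 50 = - 3 \left(-72 + \frac{67}{48}\right) 50 = - 3 \left(\left(- \frac{3389}{48}\right) 50\right) = \left(-3\right) \left(- \frac{84725}{24}\right) = \frac{84725}{8} \approx 10591.0$)
$v + \frac{7}{-118} b = 61 + \frac{7}{-118} \cdot \frac{84725}{8} = 61 + 7 \left(- \frac{1}{118}\right) \frac{84725}{8} = 61 - \frac{593075}{944} = - \frac{535491}{944}$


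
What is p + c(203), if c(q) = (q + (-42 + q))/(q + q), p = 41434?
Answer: 1201612/29 ≈ 41435.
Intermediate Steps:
c(q) = (-42 + 2*q)/(2*q) (c(q) = (-42 + 2*q)/((2*q)) = (-42 + 2*q)*(1/(2*q)) = (-42 + 2*q)/(2*q))
p + c(203) = 41434 + (-21 + 203)/203 = 41434 + (1/203)*182 = 41434 + 26/29 = 1201612/29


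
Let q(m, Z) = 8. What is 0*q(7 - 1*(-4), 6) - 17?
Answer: -17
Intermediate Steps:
0*q(7 - 1*(-4), 6) - 17 = 0*8 - 17 = 0 - 17 = -17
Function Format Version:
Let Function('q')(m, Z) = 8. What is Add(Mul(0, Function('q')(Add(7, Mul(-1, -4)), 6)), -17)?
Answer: -17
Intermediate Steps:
Add(Mul(0, Function('q')(Add(7, Mul(-1, -4)), 6)), -17) = Add(Mul(0, 8), -17) = Add(0, -17) = -17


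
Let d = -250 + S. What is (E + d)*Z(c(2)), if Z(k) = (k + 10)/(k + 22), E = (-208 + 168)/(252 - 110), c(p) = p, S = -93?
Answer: -24373/142 ≈ -171.64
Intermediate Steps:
E = -20/71 (E = -40/142 = -40*1/142 = -20/71 ≈ -0.28169)
Z(k) = (10 + k)/(22 + k)
d = -343 (d = -250 - 93 = -343)
(E + d)*Z(c(2)) = (-20/71 - 343)*((10 + 2)/(22 + 2)) = -24373*12/(71*24) = -24373*12/1704 = -24373/71*½ = -24373/142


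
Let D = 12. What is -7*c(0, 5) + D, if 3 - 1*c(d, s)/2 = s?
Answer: 40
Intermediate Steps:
c(d, s) = 6 - 2*s
-7*c(0, 5) + D = -7*(6 - 2*5) + 12 = -7*(6 - 10) + 12 = -7*(-4) + 12 = 28 + 12 = 40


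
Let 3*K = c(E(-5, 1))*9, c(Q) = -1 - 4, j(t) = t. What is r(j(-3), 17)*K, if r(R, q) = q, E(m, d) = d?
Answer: -255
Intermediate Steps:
c(Q) = -5
K = -15 (K = (-5*9)/3 = (1/3)*(-45) = -15)
r(j(-3), 17)*K = 17*(-15) = -255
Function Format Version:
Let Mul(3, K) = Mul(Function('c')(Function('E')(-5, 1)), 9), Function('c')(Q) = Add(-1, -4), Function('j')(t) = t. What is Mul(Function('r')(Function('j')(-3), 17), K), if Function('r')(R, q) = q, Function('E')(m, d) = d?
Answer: -255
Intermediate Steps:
Function('c')(Q) = -5
K = -15 (K = Mul(Rational(1, 3), Mul(-5, 9)) = Mul(Rational(1, 3), -45) = -15)
Mul(Function('r')(Function('j')(-3), 17), K) = Mul(17, -15) = -255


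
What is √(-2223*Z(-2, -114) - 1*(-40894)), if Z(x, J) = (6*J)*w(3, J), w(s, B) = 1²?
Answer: √1561426 ≈ 1249.6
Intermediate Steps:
w(s, B) = 1
Z(x, J) = 6*J (Z(x, J) = (6*J)*1 = 6*J)
√(-2223*Z(-2, -114) - 1*(-40894)) = √(-2223*6*(-114) - 1*(-40894)) = √(-2223/(1/(-684)) + 40894) = √(-2223/(-1/684) + 40894) = √(-2223*(-684) + 40894) = √(1520532 + 40894) = √1561426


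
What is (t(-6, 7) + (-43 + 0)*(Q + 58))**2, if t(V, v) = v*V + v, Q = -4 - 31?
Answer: 1048576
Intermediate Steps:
Q = -35
t(V, v) = v + V*v (t(V, v) = V*v + v = v + V*v)
(t(-6, 7) + (-43 + 0)*(Q + 58))**2 = (7*(1 - 6) + (-43 + 0)*(-35 + 58))**2 = (7*(-5) - 43*23)**2 = (-35 - 989)**2 = (-1024)**2 = 1048576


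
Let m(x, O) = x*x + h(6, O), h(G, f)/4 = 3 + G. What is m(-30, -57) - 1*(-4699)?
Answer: 5635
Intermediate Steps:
h(G, f) = 12 + 4*G (h(G, f) = 4*(3 + G) = 12 + 4*G)
m(x, O) = 36 + x**2 (m(x, O) = x*x + (12 + 4*6) = x**2 + (12 + 24) = x**2 + 36 = 36 + x**2)
m(-30, -57) - 1*(-4699) = (36 + (-30)**2) - 1*(-4699) = (36 + 900) + 4699 = 936 + 4699 = 5635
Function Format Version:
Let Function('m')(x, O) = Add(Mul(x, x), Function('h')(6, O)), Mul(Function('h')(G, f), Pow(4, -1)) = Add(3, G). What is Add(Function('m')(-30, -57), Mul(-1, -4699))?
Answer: 5635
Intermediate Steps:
Function('h')(G, f) = Add(12, Mul(4, G)) (Function('h')(G, f) = Mul(4, Add(3, G)) = Add(12, Mul(4, G)))
Function('m')(x, O) = Add(36, Pow(x, 2)) (Function('m')(x, O) = Add(Mul(x, x), Add(12, Mul(4, 6))) = Add(Pow(x, 2), Add(12, 24)) = Add(Pow(x, 2), 36) = Add(36, Pow(x, 2)))
Add(Function('m')(-30, -57), Mul(-1, -4699)) = Add(Add(36, Pow(-30, 2)), Mul(-1, -4699)) = Add(Add(36, 900), 4699) = Add(936, 4699) = 5635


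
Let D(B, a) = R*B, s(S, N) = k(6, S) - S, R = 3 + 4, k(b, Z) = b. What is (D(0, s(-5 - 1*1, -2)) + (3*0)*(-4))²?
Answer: 0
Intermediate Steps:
R = 7
s(S, N) = 6 - S
D(B, a) = 7*B
(D(0, s(-5 - 1*1, -2)) + (3*0)*(-4))² = (7*0 + (3*0)*(-4))² = (0 + 0*(-4))² = (0 + 0)² = 0² = 0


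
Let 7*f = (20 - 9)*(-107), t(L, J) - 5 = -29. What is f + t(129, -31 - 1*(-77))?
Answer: -1345/7 ≈ -192.14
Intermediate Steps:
t(L, J) = -24 (t(L, J) = 5 - 29 = -24)
f = -1177/7 (f = ((20 - 9)*(-107))/7 = (11*(-107))/7 = (⅐)*(-1177) = -1177/7 ≈ -168.14)
f + t(129, -31 - 1*(-77)) = -1177/7 - 24 = -1345/7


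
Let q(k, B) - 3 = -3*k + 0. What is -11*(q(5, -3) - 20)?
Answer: 352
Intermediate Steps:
q(k, B) = 3 - 3*k (q(k, B) = 3 + (-3*k + 0) = 3 - 3*k)
-11*(q(5, -3) - 20) = -11*((3 - 3*5) - 20) = -11*((3 - 15) - 20) = -11*(-12 - 20) = -11*(-32) = 352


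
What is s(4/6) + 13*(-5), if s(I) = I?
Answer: -193/3 ≈ -64.333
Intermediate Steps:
s(4/6) + 13*(-5) = 4/6 + 13*(-5) = 4*(⅙) - 65 = ⅔ - 65 = -193/3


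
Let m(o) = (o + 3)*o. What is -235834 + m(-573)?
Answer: 90776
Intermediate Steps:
m(o) = o*(3 + o) (m(o) = (3 + o)*o = o*(3 + o))
-235834 + m(-573) = -235834 - 573*(3 - 573) = -235834 - 573*(-570) = -235834 + 326610 = 90776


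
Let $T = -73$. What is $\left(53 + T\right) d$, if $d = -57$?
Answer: $1140$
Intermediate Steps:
$\left(53 + T\right) d = \left(53 - 73\right) \left(-57\right) = \left(-20\right) \left(-57\right) = 1140$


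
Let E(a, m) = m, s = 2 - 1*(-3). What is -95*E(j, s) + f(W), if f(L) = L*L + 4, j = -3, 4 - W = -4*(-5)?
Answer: -215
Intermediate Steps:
W = -16 (W = 4 - (-4)*(-5) = 4 - 1*20 = 4 - 20 = -16)
s = 5 (s = 2 + 3 = 5)
f(L) = 4 + L² (f(L) = L² + 4 = 4 + L²)
-95*E(j, s) + f(W) = -95*5 + (4 + (-16)²) = -475 + (4 + 256) = -475 + 260 = -215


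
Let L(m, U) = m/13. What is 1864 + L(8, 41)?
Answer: 24240/13 ≈ 1864.6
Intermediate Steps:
L(m, U) = m/13 (L(m, U) = m*(1/13) = m/13)
1864 + L(8, 41) = 1864 + (1/13)*8 = 1864 + 8/13 = 24240/13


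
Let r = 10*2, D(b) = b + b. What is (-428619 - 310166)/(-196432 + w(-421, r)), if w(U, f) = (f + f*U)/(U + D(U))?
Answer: 311028485/82695072 ≈ 3.7612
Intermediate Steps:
D(b) = 2*b
r = 20
w(U, f) = (f + U*f)/(3*U) (w(U, f) = (f + f*U)/(U + 2*U) = (f + U*f)/((3*U)) = (f + U*f)*(1/(3*U)) = (f + U*f)/(3*U))
(-428619 - 310166)/(-196432 + w(-421, r)) = (-428619 - 310166)/(-196432 + (1/3)*20*(1 - 421)/(-421)) = -738785/(-196432 + (1/3)*20*(-1/421)*(-420)) = -738785/(-196432 + 2800/421) = -738785/(-82695072/421) = -738785*(-421/82695072) = 311028485/82695072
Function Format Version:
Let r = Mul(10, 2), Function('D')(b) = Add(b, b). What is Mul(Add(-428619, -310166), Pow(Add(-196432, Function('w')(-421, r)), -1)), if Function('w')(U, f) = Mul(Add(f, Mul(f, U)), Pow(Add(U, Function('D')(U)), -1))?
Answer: Rational(311028485, 82695072) ≈ 3.7612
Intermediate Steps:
Function('D')(b) = Mul(2, b)
r = 20
Function('w')(U, f) = Mul(Rational(1, 3), Pow(U, -1), Add(f, Mul(U, f))) (Function('w')(U, f) = Mul(Add(f, Mul(f, U)), Pow(Add(U, Mul(2, U)), -1)) = Mul(Add(f, Mul(U, f)), Pow(Mul(3, U), -1)) = Mul(Add(f, Mul(U, f)), Mul(Rational(1, 3), Pow(U, -1))) = Mul(Rational(1, 3), Pow(U, -1), Add(f, Mul(U, f))))
Mul(Add(-428619, -310166), Pow(Add(-196432, Function('w')(-421, r)), -1)) = Mul(Add(-428619, -310166), Pow(Add(-196432, Mul(Rational(1, 3), 20, Pow(-421, -1), Add(1, -421))), -1)) = Mul(-738785, Pow(Add(-196432, Mul(Rational(1, 3), 20, Rational(-1, 421), -420)), -1)) = Mul(-738785, Pow(Add(-196432, Rational(2800, 421)), -1)) = Mul(-738785, Pow(Rational(-82695072, 421), -1)) = Mul(-738785, Rational(-421, 82695072)) = Rational(311028485, 82695072)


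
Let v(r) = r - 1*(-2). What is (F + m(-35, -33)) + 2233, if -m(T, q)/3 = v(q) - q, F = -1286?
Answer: 941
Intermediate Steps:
v(r) = 2 + r (v(r) = r + 2 = 2 + r)
m(T, q) = -6 (m(T, q) = -3*((2 + q) - q) = -3*2 = -6)
(F + m(-35, -33)) + 2233 = (-1286 - 6) + 2233 = -1292 + 2233 = 941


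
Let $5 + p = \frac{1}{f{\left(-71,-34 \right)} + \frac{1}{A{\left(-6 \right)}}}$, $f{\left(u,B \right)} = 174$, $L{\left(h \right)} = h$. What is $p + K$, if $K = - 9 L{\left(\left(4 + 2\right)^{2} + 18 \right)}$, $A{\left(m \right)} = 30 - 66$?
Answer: $- \frac{3075097}{6263} \approx -490.99$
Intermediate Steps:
$A{\left(m \right)} = -36$
$K = -486$ ($K = - 9 \left(\left(4 + 2\right)^{2} + 18\right) = - 9 \left(6^{2} + 18\right) = - 9 \left(36 + 18\right) = \left(-9\right) 54 = -486$)
$p = - \frac{31279}{6263}$ ($p = -5 + \frac{1}{174 + \frac{1}{-36}} = -5 + \frac{1}{174 - \frac{1}{36}} = -5 + \frac{1}{\frac{6263}{36}} = -5 + \frac{36}{6263} = - \frac{31279}{6263} \approx -4.9943$)
$p + K = - \frac{31279}{6263} - 486 = - \frac{3075097}{6263}$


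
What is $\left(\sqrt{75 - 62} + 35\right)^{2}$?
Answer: $\left(35 + \sqrt{13}\right)^{2} \approx 1490.4$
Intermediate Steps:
$\left(\sqrt{75 - 62} + 35\right)^{2} = \left(\sqrt{13} + 35\right)^{2} = \left(35 + \sqrt{13}\right)^{2}$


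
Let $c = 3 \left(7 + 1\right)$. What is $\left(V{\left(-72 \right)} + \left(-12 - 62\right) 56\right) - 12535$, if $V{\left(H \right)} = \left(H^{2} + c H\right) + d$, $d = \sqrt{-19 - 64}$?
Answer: $-13223 + i \sqrt{83} \approx -13223.0 + 9.1104 i$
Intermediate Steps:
$c = 24$ ($c = 3 \cdot 8 = 24$)
$d = i \sqrt{83}$ ($d = \sqrt{-83} = i \sqrt{83} \approx 9.1104 i$)
$V{\left(H \right)} = H^{2} + 24 H + i \sqrt{83}$ ($V{\left(H \right)} = \left(H^{2} + 24 H\right) + i \sqrt{83} = H^{2} + 24 H + i \sqrt{83}$)
$\left(V{\left(-72 \right)} + \left(-12 - 62\right) 56\right) - 12535 = \left(\left(\left(-72\right)^{2} + 24 \left(-72\right) + i \sqrt{83}\right) + \left(-12 - 62\right) 56\right) - 12535 = \left(\left(5184 - 1728 + i \sqrt{83}\right) - 4144\right) - 12535 = \left(\left(3456 + i \sqrt{83}\right) - 4144\right) - 12535 = \left(-688 + i \sqrt{83}\right) - 12535 = -13223 + i \sqrt{83}$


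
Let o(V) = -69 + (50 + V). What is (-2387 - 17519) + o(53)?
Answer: -19872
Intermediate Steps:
o(V) = -19 + V
(-2387 - 17519) + o(53) = (-2387 - 17519) + (-19 + 53) = -19906 + 34 = -19872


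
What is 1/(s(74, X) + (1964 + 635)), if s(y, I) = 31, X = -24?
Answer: 1/2630 ≈ 0.00038023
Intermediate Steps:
1/(s(74, X) + (1964 + 635)) = 1/(31 + (1964 + 635)) = 1/(31 + 2599) = 1/2630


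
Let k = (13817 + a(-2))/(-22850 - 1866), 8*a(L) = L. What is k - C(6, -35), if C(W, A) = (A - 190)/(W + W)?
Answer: 1798433/98864 ≈ 18.191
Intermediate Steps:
C(W, A) = (-190 + A)/(2*W) (C(W, A) = (-190 + A)/((2*W)) = (-190 + A)*(1/(2*W)) = (-190 + A)/(2*W))
a(L) = L/8
k = -55267/98864 (k = (13817 + (1/8)*(-2))/(-22850 - 1866) = (13817 - 1/4)/(-24716) = (55267/4)*(-1/24716) = -55267/98864 ≈ -0.55902)
k - C(6, -35) = -55267/98864 - (-190 - 35)/(2*6) = -55267/98864 - (-225)/(2*6) = -55267/98864 - 1*(-75/4) = -55267/98864 + 75/4 = 1798433/98864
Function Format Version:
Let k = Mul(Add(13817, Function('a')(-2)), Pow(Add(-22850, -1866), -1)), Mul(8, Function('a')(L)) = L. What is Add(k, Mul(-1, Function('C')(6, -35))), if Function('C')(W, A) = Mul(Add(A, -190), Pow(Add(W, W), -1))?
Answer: Rational(1798433, 98864) ≈ 18.191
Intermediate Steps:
Function('C')(W, A) = Mul(Rational(1, 2), Pow(W, -1), Add(-190, A)) (Function('C')(W, A) = Mul(Add(-190, A), Pow(Mul(2, W), -1)) = Mul(Add(-190, A), Mul(Rational(1, 2), Pow(W, -1))) = Mul(Rational(1, 2), Pow(W, -1), Add(-190, A)))
Function('a')(L) = Mul(Rational(1, 8), L)
k = Rational(-55267, 98864) (k = Mul(Add(13817, Mul(Rational(1, 8), -2)), Pow(Add(-22850, -1866), -1)) = Mul(Add(13817, Rational(-1, 4)), Pow(-24716, -1)) = Mul(Rational(55267, 4), Rational(-1, 24716)) = Rational(-55267, 98864) ≈ -0.55902)
Add(k, Mul(-1, Function('C')(6, -35))) = Add(Rational(-55267, 98864), Mul(-1, Mul(Rational(1, 2), Pow(6, -1), Add(-190, -35)))) = Add(Rational(-55267, 98864), Mul(-1, Mul(Rational(1, 2), Rational(1, 6), -225))) = Add(Rational(-55267, 98864), Mul(-1, Rational(-75, 4))) = Add(Rational(-55267, 98864), Rational(75, 4)) = Rational(1798433, 98864)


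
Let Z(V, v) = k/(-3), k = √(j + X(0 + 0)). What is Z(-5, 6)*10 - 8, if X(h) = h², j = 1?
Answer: -34/3 ≈ -11.333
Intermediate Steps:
k = 1 (k = √(1 + (0 + 0)²) = √(1 + 0²) = √(1 + 0) = √1 = 1)
Z(V, v) = -⅓ (Z(V, v) = 1/(-3) = 1*(-⅓) = -⅓)
Z(-5, 6)*10 - 8 = -⅓*10 - 8 = -10/3 - 8 = -34/3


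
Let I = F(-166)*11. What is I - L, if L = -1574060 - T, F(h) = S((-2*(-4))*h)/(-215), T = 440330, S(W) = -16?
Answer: 433094026/215 ≈ 2.0144e+6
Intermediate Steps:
F(h) = 16/215 (F(h) = -16/(-215) = -16*(-1/215) = 16/215)
L = -2014390 (L = -1574060 - 1*440330 = -1574060 - 440330 = -2014390)
I = 176/215 (I = (16/215)*11 = 176/215 ≈ 0.81860)
I - L = 176/215 - 1*(-2014390) = 176/215 + 2014390 = 433094026/215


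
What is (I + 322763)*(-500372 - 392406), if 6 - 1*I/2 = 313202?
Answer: 271073291362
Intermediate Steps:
I = -626392 (I = 12 - 2*313202 = 12 - 626404 = -626392)
(I + 322763)*(-500372 - 392406) = (-626392 + 322763)*(-500372 - 392406) = -303629*(-892778) = 271073291362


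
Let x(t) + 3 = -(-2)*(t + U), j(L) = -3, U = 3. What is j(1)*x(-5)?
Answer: 21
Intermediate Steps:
x(t) = 3 + 2*t (x(t) = -3 - (-2)*(t + 3) = -3 - (-2)*(3 + t) = -3 - (-6 - 2*t) = -3 + (6 + 2*t) = 3 + 2*t)
j(1)*x(-5) = -3*(3 + 2*(-5)) = -3*(3 - 10) = -3*(-7) = 21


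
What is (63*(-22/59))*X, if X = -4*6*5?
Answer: 166320/59 ≈ 2819.0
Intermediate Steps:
X = -120 (X = -24*5 = -120)
(63*(-22/59))*X = (63*(-22/59))*(-120) = -1386/59*(-120) = 166320/59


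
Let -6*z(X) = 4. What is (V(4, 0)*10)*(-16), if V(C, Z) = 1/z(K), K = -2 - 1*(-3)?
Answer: 240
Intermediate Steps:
K = 1 (K = -2 + 3 = 1)
z(X) = -2/3 (z(X) = -1/6*4 = -2/3)
V(C, Z) = -3/2 (V(C, Z) = 1/(-2/3) = -3/2)
(V(4, 0)*10)*(-16) = -3/2*10*(-16) = -15*(-16) = 240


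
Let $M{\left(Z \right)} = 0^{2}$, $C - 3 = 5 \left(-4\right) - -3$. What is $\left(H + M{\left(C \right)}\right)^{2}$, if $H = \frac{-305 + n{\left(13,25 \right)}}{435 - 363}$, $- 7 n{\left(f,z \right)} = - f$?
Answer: $\frac{1125721}{63504} \approx 17.727$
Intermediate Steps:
$n{\left(f,z \right)} = \frac{f}{7}$ ($n{\left(f,z \right)} = - \frac{\left(-1\right) f}{7} = \frac{f}{7}$)
$C = -14$ ($C = 3 + \left(5 \left(-4\right) - -3\right) = 3 + \left(-20 + 3\right) = 3 - 17 = -14$)
$H = - \frac{1061}{252}$ ($H = \frac{-305 + \frac{1}{7} \cdot 13}{435 - 363} = \frac{-305 + \frac{13}{7}}{72} = \left(- \frac{2122}{7}\right) \frac{1}{72} = - \frac{1061}{252} \approx -4.2103$)
$M{\left(Z \right)} = 0$
$\left(H + M{\left(C \right)}\right)^{2} = \left(- \frac{1061}{252} + 0\right)^{2} = \left(- \frac{1061}{252}\right)^{2} = \frac{1125721}{63504}$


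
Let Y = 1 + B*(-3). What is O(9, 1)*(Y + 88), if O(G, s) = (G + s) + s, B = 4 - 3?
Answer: 946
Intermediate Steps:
B = 1
O(G, s) = G + 2*s
Y = -2 (Y = 1 + 1*(-3) = 1 - 3 = -2)
O(9, 1)*(Y + 88) = (9 + 2*1)*(-2 + 88) = (9 + 2)*86 = 11*86 = 946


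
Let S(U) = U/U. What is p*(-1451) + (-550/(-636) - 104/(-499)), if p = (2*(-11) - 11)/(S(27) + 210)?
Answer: 7634102873/33481902 ≈ 228.01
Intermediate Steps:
S(U) = 1
p = -33/211 (p = (2*(-11) - 11)/(1 + 210) = (-22 - 11)/211 = -33*1/211 = -33/211 ≈ -0.15640)
p*(-1451) + (-550/(-636) - 104/(-499)) = -33/211*(-1451) + (-550/(-636) - 104/(-499)) = 47883/211 + (-550*(-1/636) - 104*(-1/499)) = 47883/211 + (275/318 + 104/499) = 47883/211 + 170297/158682 = 7634102873/33481902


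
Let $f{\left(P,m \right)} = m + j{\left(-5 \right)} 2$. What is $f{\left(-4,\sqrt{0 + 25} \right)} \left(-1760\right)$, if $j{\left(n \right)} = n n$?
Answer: $-96800$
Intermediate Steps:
$j{\left(n \right)} = n^{2}$
$f{\left(P,m \right)} = 50 + m$ ($f{\left(P,m \right)} = m + \left(-5\right)^{2} \cdot 2 = m + 25 \cdot 2 = m + 50 = 50 + m$)
$f{\left(-4,\sqrt{0 + 25} \right)} \left(-1760\right) = \left(50 + \sqrt{0 + 25}\right) \left(-1760\right) = \left(50 + \sqrt{25}\right) \left(-1760\right) = \left(50 + 5\right) \left(-1760\right) = 55 \left(-1760\right) = -96800$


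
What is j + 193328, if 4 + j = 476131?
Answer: 669455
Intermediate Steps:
j = 476127 (j = -4 + 476131 = 476127)
j + 193328 = 476127 + 193328 = 669455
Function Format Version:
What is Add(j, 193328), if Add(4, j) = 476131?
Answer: 669455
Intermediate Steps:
j = 476127 (j = Add(-4, 476131) = 476127)
Add(j, 193328) = Add(476127, 193328) = 669455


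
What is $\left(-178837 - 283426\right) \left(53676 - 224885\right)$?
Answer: $79143585967$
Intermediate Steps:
$\left(-178837 - 283426\right) \left(53676 - 224885\right) = \left(-462263\right) \left(-171209\right) = 79143585967$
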